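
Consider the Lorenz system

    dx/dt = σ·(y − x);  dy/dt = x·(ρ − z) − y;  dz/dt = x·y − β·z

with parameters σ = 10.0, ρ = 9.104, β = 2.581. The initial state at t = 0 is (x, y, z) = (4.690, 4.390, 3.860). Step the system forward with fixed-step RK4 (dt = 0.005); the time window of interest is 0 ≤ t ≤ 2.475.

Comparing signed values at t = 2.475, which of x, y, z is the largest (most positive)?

t=0.000: state=(4.690, 4.390, 3.860)
step 1 (dt=0.005): k1=(-3.000, 20.204, 10.626), k2=(-2.420, 19.990, 10.761), k3=(-2.440, 19.997, 10.765), k4=(-1.878, 19.789, 10.902); state += dt/6·(k1+2k2+2k3+k4)
t=0.005: state=(4.678, 4.490, 3.914)
t=0.010: state=(4.671, 4.588, 3.969)
t=0.015: state=(4.669, 4.684, 4.026)
continuing one RK4 step at a time; state shown every 20 steps (Δt=0.1):
t=0.100: state=(5.153, 6.077, 5.255)
t=0.200: state=(6.130, 6.999, 7.384)
t=0.300: state=(6.623, 6.648, 9.650)
t=0.400: state=(6.146, 5.232, 10.848)
t=0.500: state=(5.023, 3.819, 10.584)
t=0.600: state=(3.940, 3.039, 9.494)
t=0.700: state=(3.269, 2.828, 8.240)
t=0.800: state=(3.033, 2.983, 7.157)
t=0.900: state=(3.140, 3.390, 6.387)
t=1.000: state=(3.512, 3.995, 6.014)
t=1.100: state=(4.083, 4.726, 6.112)
t=1.200: state=(4.753, 5.420, 6.716)
t=1.300: state=(5.343, 5.815, 7.724)
t=1.400: state=(5.625, 5.692, 8.789)
t=1.500: state=(5.470, 5.113, 9.454)
t=1.600: state=(4.984, 4.416, 9.494)
t=1.700: state=(4.424, 3.909, 9.042)
t=1.800: state=(4.004, 3.692, 8.378)
t=1.900: state=(3.810, 3.732, 7.736)
t=2.000: state=(3.838, 3.966, 7.265)
t=2.100: state=(4.047, 4.326, 7.051)
t=2.200: state=(4.372, 4.730, 7.131)
t=2.300: state=(4.728, 5.064, 7.485)
t=2.400: state=(5.007, 5.213, 8.005)
t=2.475: state=(5.108, 5.165, 8.393)
compare at T: x=5.108, y=5.165, z=8.393

largest component: z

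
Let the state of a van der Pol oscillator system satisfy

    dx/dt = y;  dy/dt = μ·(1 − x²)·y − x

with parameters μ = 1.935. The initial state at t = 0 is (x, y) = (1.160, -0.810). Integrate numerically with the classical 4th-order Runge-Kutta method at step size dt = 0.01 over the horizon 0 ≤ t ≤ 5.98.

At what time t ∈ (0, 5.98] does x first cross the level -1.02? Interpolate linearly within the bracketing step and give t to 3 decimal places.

t = 1.126

t=0.000: state=(1.160, -0.810)
step 1 (dt=0.01): k1=(-0.810, -0.618), k2=(-0.813, -0.627), k3=(-0.813, -0.627), k4=(-0.816, -0.636); state += dt/6·(k1+2k2+2k3+k4)
t=0.010: state=(1.152, -0.816)
t=0.020: state=(1.144, -0.823)
t=0.030: state=(1.135, -0.829)
continuing one RK4 step at a time; state shown every 20 steps (Δt=0.2):
t=0.200: state=(0.983, -0.973)
t=0.400: state=(0.763, -1.248)
t=0.600: state=(0.471, -1.719)
t=0.800: state=(0.054, -2.514)
t=1.000: state=(-0.553, -3.532)
t=1.120: state=(-0.997, -3.769)
next step: t=1.130: state=(-1.035, -3.757) — x has crossed -1.02
linear interpolation between t=1.120 (-0.99689) and t=1.130 (-1.03452) → t≈1.126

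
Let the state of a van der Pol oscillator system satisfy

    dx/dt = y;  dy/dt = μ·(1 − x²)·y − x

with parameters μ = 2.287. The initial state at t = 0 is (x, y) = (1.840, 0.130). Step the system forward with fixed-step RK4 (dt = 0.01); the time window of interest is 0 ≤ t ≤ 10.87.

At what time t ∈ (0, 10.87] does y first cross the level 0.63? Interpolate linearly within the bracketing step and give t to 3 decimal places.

t=0.000: state=(1.840, 0.130)
step 1 (dt=0.01): k1=(0.130, -2.549), k2=(0.117, -2.481), k3=(0.118, -2.483), k4=(0.105, -2.416); state += dt/6·(k1+2k2+2k3+k4)
t=0.010: state=(1.841, 0.105)
t=0.020: state=(1.842, 0.082)
t=0.030: state=(1.843, 0.059)
continuing one RK4 step at a time; state shown every 50 steps (Δt=0.5):
t=0.500: state=(1.750, -0.319)
t=1.000: state=(1.566, -0.413)
t=1.500: state=(1.330, -0.545)
t=2.000: state=(0.993, -0.855)
t=2.500: state=(0.354, -1.964)
t=3.000: state=(-1.294, -3.863)
t=3.500: state=(-2.021, 0.033)
t=4.000: state=(-1.911, 0.295)
t=4.500: state=(-1.750, 0.347)
t=5.000: state=(-1.560, 0.419)
t=5.500: state=(-1.321, 0.552)
t=5.670: state=(-1.221, 0.628)
next step: t=5.680: state=(-1.215, 0.633) — y has crossed 0.63
linear interpolation between t=5.670 (0.62754) and t=5.680 (0.63276) → t≈5.675

t = 5.675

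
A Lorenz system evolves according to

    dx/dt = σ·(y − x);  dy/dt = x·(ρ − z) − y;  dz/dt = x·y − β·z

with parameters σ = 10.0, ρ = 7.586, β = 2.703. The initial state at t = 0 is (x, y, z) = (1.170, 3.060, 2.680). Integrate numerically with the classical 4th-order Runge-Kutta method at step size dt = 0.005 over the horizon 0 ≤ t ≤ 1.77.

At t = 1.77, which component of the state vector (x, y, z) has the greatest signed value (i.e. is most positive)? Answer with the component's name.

t=0.000: state=(1.170, 3.060, 2.680)
step 1 (dt=0.005): k1=(18.900, 2.680, -3.664), k2=(18.495, 2.916, -3.486), k3=(18.511, 2.910, -3.490), k4=(18.120, 3.142, -3.315); state += dt/6·(k1+2k2+2k3+k4)
t=0.005: state=(1.263, 3.075, 2.663)
t=0.010: state=(1.351, 3.091, 2.647)
t=0.015: state=(1.437, 3.110, 2.633)
continuing one RK4 step at a time; state shown every 20 steps (Δt=0.1):
t=0.100: state=(2.564, 3.689, 2.624)
t=0.200: state=(3.650, 4.739, 3.169)
t=0.300: state=(4.747, 5.820, 4.397)
t=0.400: state=(5.681, 6.401, 6.215)
t=0.500: state=(6.049, 6.022, 8.012)
t=0.600: state=(5.636, 4.894, 8.940)
t=0.700: state=(4.733, 3.761, 8.771)
t=0.800: state=(3.840, 3.073, 7.949)
t=0.900: state=(3.244, 2.823, 6.960)
t=1.000: state=(2.984, 2.872, 6.076)
t=1.100: state=(2.998, 3.127, 5.415)
t=1.200: state=(3.223, 3.534, 5.038)
t=1.300: state=(3.603, 4.042, 4.980)
t=1.400: state=(4.076, 4.567, 5.258)
t=1.500: state=(4.547, 4.976, 5.833)
t=1.600: state=(4.889, 5.125, 6.562)
t=1.700: state=(4.992, 4.957, 7.210)
t=1.770: state=(4.904, 4.695, 7.494)
compare at T: x=4.904, y=4.695, z=7.494

largest component: z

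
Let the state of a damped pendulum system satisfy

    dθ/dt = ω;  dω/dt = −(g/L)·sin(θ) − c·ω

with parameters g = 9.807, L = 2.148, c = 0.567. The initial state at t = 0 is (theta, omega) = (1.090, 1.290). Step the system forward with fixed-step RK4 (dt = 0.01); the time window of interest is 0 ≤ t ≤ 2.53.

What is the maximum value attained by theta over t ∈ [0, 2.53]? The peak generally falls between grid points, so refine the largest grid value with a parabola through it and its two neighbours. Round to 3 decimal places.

t=0.000: state=(1.090, 1.290)
step 1 (dt=0.01): k1=(1.290, -4.779), k2=(1.266, -4.779), k3=(1.266, -4.779), k4=(1.242, -4.779); state += dt/6·(k1+2k2+2k3+k4)
t=0.010: state=(1.103, 1.242)
t=0.020: state=(1.115, 1.194)
t=0.030: state=(1.127, 1.147)
continuing one RK4 step at a time; state shown every 10 steps (Δt=0.1):
t=0.100: state=(1.195, 0.814)
t=0.200: state=(1.253, 0.352)
t=0.300: state=(1.266, -0.091)
t=0.400: state=(1.236, -0.508)
t=0.500: state=(1.166, -0.894)
t=0.600: state=(1.058, -1.243)
t=0.700: state=(0.919, -1.545)
t=0.800: state=(0.751, -1.789)
t=0.900: state=(0.563, -1.961)
t=1.000: state=(0.362, -2.051)
t=1.100: state=(0.156, -2.051)
t=1.200: state=(-0.045, -1.962)
t=1.300: state=(-0.234, -1.791)
t=1.400: state=(-0.401, -1.553)
t=1.500: state=(-0.542, -1.264)
t=1.600: state=(-0.653, -0.944)
t=1.700: state=(-0.731, -0.607)
t=1.800: state=(-0.774, -0.270)
t=1.900: state=(-0.785, 0.058)
t=2.000: state=(-0.764, 0.366)
t=2.100: state=(-0.713, 0.645)
t=2.200: state=(-0.636, 0.887)
t=2.300: state=(-0.537, 1.084)
t=2.400: state=(-0.421, 1.229)
t=2.500: state=(-0.293, 1.316)
t=2.530: state=(-0.253, 1.331)
largest grid value and its neighbours: theta(0.270)=1.26694, theta(0.280)=1.26711, theta(0.290)=1.26685
parabola through these three points peaks at t≈0.279 with theta≈1.26712

max theta = 1.267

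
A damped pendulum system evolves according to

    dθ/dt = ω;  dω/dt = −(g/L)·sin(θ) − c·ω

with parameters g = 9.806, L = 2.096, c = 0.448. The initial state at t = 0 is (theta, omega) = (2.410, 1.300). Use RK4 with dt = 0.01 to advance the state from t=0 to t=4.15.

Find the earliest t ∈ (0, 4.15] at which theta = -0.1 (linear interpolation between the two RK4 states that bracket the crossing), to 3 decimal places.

t=0.000: state=(2.410, 1.300)
step 1 (dt=0.01): k1=(1.300, -3.708), k2=(1.281, -3.677), k3=(1.282, -3.677), k4=(1.263, -3.647); state += dt/6·(k1+2k2+2k3+k4)
t=0.010: state=(2.423, 1.263)
t=0.020: state=(2.435, 1.227)
t=0.030: state=(2.447, 1.192)
continuing one RK4 step at a time; state shown every 20 steps (Δt=0.2):
t=0.200: state=(2.603, 0.667)
t=0.400: state=(2.687, 0.191)
t=0.600: state=(2.684, -0.214)
t=0.800: state=(2.602, -0.619)
t=1.000: state=(2.433, -1.084)
t=1.200: state=(2.161, -1.653)
t=1.400: state=(1.764, -2.331)
t=1.600: state=(1.228, -3.013)
t=1.800: state=(0.575, -3.446)
t=1.990: state=(-0.080, -3.365)
next step: t=2.000: state=(-0.114, -3.345) — theta has crossed -0.1
linear interpolation between t=1.990 (-0.08044) and t=2.000 (-0.11399) → t≈1.996

t = 1.996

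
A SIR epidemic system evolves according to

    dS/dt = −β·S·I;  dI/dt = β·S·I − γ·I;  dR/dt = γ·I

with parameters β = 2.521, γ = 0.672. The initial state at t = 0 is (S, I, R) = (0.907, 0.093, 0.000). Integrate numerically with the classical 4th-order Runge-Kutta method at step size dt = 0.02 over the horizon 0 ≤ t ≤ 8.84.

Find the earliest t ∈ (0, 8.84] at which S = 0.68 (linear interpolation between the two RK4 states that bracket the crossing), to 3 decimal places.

t=0.000: state=(0.907, 0.093, 0.000)
step 1 (dt=0.02): k1=(-0.213, 0.150, 0.062), k2=(-0.216, 0.152, 0.064), k3=(-0.216, 0.152, 0.064), k4=(-0.219, 0.154, 0.065); state += dt/6·(k1+2k2+2k3+k4)
t=0.020: state=(0.903, 0.096, 0.001)
t=0.040: state=(0.898, 0.099, 0.003)
t=0.060: state=(0.894, 0.102, 0.004)
continuing one RK4 step at a time; state shown every 25 steps (Δt=0.5):
t=0.500: state=(0.762, 0.192, 0.047)
t=0.700: state=(0.683, 0.241, 0.076)
next step: t=0.720: state=(0.675, 0.247, 0.079) — S has crossed 0.68
linear interpolation between t=0.700 (0.68289) and t=0.720 (0.67454) → t≈0.707

t = 0.707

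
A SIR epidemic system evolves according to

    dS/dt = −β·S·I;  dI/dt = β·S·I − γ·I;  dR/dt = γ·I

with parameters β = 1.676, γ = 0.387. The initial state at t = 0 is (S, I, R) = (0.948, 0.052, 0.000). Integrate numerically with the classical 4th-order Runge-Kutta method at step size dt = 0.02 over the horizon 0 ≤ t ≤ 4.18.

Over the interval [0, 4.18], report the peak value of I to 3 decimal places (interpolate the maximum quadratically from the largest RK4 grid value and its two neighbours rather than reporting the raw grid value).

max I = 0.443

t=0.000: state=(0.948, 0.052, 0.000)
step 1 (dt=0.02): k1=(-0.083, 0.062, 0.020), k2=(-0.084, 0.063, 0.020), k3=(-0.084, 0.063, 0.020), k4=(-0.084, 0.064, 0.021); state += dt/6·(k1+2k2+2k3+k4)
t=0.020: state=(0.946, 0.053, 0.000)
t=0.040: state=(0.945, 0.055, 0.001)
t=0.060: state=(0.943, 0.056, 0.001)
continuing one RK4 step at a time; state shown every 10 steps (Δt=0.2):
t=0.200: state=(0.930, 0.066, 0.005)
t=0.400: state=(0.907, 0.083, 0.010)
t=0.600: state=(0.879, 0.104, 0.017)
t=0.800: state=(0.845, 0.128, 0.026)
t=1.000: state=(0.806, 0.156, 0.037)
t=1.200: state=(0.761, 0.188, 0.051)
t=1.400: state=(0.710, 0.223, 0.067)
t=1.600: state=(0.655, 0.260, 0.085)
t=1.800: state=(0.597, 0.296, 0.107)
t=2.000: state=(0.537, 0.332, 0.131)
t=2.200: state=(0.478, 0.364, 0.158)
t=2.400: state=(0.421, 0.391, 0.187)
t=2.600: state=(0.368, 0.414, 0.219)
t=2.800: state=(0.319, 0.429, 0.251)
t=3.000: state=(0.276, 0.439, 0.285)
t=3.200: state=(0.238, 0.443, 0.319)
t=3.400: state=(0.205, 0.441, 0.353)
t=3.600: state=(0.177, 0.436, 0.387)
t=3.800: state=(0.153, 0.426, 0.421)
t=4.000: state=(0.133, 0.414, 0.453)
t=4.180: state=(0.118, 0.401, 0.481)
largest grid value and its neighbours: I(3.220)=0.44294, I(3.240)=0.44297, I(3.260)=0.44295
parabola through these three points peaks at t≈3.242 with I≈0.44297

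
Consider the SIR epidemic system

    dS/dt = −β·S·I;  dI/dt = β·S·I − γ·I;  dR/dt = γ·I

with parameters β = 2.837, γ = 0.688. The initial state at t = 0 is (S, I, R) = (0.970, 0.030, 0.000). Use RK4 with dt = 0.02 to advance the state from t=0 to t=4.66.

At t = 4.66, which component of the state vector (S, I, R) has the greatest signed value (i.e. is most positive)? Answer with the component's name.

t=0.000: state=(0.970, 0.030, 0.000)
step 1 (dt=0.02): k1=(-0.083, 0.062, 0.021), k2=(-0.084, 0.063, 0.021), k3=(-0.084, 0.063, 0.021), k4=(-0.086, 0.064, 0.022); state += dt/6·(k1+2k2+2k3+k4)
t=0.020: state=(0.968, 0.031, 0.000)
t=0.040: state=(0.967, 0.033, 0.001)
t=0.060: state=(0.965, 0.034, 0.001)
continuing one RK4 step at a time; state shown every 10 steps (Δt=0.2):
t=0.200: state=(0.950, 0.045, 0.005)
t=0.400: state=(0.920, 0.067, 0.013)
t=0.600: state=(0.879, 0.097, 0.024)
t=0.800: state=(0.823, 0.137, 0.040)
t=1.000: state=(0.751, 0.187, 0.062)
t=1.200: state=(0.665, 0.244, 0.092)
t=1.400: state=(0.569, 0.301, 0.129)
t=1.600: state=(0.473, 0.353, 0.174)
t=1.800: state=(0.382, 0.392, 0.226)
t=2.000: state=(0.304, 0.415, 0.281)
t=2.200: state=(0.240, 0.421, 0.339)
t=2.400: state=(0.189, 0.414, 0.397)
t=2.600: state=(0.150, 0.397, 0.453)
t=2.800: state=(0.120, 0.374, 0.506)
t=3.000: state=(0.098, 0.346, 0.555)
t=3.200: state=(0.081, 0.318, 0.601)
t=3.400: state=(0.068, 0.289, 0.643)
t=3.600: state=(0.059, 0.261, 0.681)
t=3.800: state=(0.051, 0.234, 0.715)
t=4.000: state=(0.045, 0.210, 0.745)
t=4.200: state=(0.040, 0.187, 0.772)
t=4.400: state=(0.036, 0.167, 0.797)
t=4.600: state=(0.033, 0.148, 0.818)
t=4.660: state=(0.032, 0.143, 0.825)
compare at T: S=0.032, I=0.143, R=0.825

largest component: R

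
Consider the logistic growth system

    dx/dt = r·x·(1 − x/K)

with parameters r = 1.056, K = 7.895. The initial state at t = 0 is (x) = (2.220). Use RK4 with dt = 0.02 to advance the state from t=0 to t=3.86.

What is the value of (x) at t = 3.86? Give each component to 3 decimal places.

(x) = (7.567)

t=0.000: state=(2.220)
step 1 (dt=0.02): k1=(1.685), k2=(1.693), k3=(1.693), k4=(1.701); state += dt/6·(k1+2k2+2k3+k4)
t=0.020: state=(2.254)
t=0.040: state=(2.288)
t=0.060: state=(2.322)
continuing one RK4 step at a time; state shown every 10 steps (Δt=0.2):
t=0.200: state=(2.572)
t=0.400: state=(2.951)
t=0.600: state=(3.350)
t=0.800: state=(3.763)
t=1.000: state=(4.179)
t=1.200: state=(4.590)
t=1.400: state=(4.988)
t=1.600: state=(5.364)
t=1.800: state=(5.713)
t=2.000: state=(6.030)
t=2.200: state=(6.314)
t=2.400: state=(6.564)
t=2.600: state=(6.782)
t=2.800: state=(6.969)
t=3.000: state=(7.128)
t=3.200: state=(7.262)
t=3.400: state=(7.375)
t=3.600: state=(7.469)
t=3.800: state=(7.546)
t=3.860: state=(7.567)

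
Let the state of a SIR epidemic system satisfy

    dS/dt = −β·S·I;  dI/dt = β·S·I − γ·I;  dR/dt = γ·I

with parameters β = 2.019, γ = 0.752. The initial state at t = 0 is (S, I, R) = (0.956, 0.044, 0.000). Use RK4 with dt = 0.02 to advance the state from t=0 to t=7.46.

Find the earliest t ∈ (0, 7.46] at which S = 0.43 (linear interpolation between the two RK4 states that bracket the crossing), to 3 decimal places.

t=0.000: state=(0.956, 0.044, 0.000)
step 1 (dt=0.02): k1=(-0.085, 0.052, 0.033), k2=(-0.086, 0.052, 0.033), k3=(-0.086, 0.052, 0.033), k4=(-0.087, 0.053, 0.034); state += dt/6·(k1+2k2+2k3+k4)
t=0.020: state=(0.954, 0.045, 0.001)
t=0.040: state=(0.953, 0.046, 0.001)
t=0.060: state=(0.951, 0.047, 0.002)
continuing one RK4 step at a time; state shown every 25 steps (Δt=0.5):
t=0.500: state=(0.900, 0.077, 0.022)
t=1.000: state=(0.813, 0.126, 0.060)
t=1.500: state=(0.695, 0.186, 0.119)
t=2.000: state=(0.559, 0.241, 0.200)
t=2.500: state=(0.431, 0.272, 0.297)
next step: t=2.520: state=(0.426, 0.273, 0.301) — S has crossed 0.43
linear interpolation between t=2.500 (0.43067) and t=2.520 (0.42595) → t≈2.503

t = 2.503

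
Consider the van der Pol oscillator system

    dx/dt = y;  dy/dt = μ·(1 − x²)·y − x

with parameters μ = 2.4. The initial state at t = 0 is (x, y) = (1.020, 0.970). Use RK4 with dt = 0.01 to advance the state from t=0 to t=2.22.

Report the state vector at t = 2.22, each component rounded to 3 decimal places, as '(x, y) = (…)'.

(x, y) = (-0.349, -3.537)

t=0.000: state=(1.020, 0.970)
step 1 (dt=0.01): k1=(0.970, -1.114), k2=(0.964, -1.141), k3=(0.964, -1.141), k4=(0.959, -1.168); state += dt/6·(k1+2k2+2k3+k4)
t=0.010: state=(1.030, 0.959)
t=0.020: state=(1.039, 0.947)
t=0.030: state=(1.049, 0.934)
continuing one RK4 step at a time; state shown every 10 steps (Δt=0.1):
t=0.100: state=(1.111, 0.834)
t=0.200: state=(1.186, 0.662)
t=0.300: state=(1.242, 0.475)
t=0.400: state=(1.281, 0.295)
t=0.500: state=(1.302, 0.131)
t=0.600: state=(1.308, -0.009)
t=0.700: state=(1.301, -0.128)
t=0.800: state=(1.283, -0.228)
t=0.900: state=(1.256, -0.315)
t=1.000: state=(1.220, -0.394)
t=1.100: state=(1.177, -0.469)
t=1.200: state=(1.126, -0.544)
t=1.300: state=(1.068, -0.625)
t=1.400: state=(1.001, -0.717)
t=1.500: state=(0.924, -0.827)
t=1.600: state=(0.835, -0.964)
t=1.700: state=(0.730, -1.140)
t=1.800: state=(0.605, -1.373)
t=1.900: state=(0.453, -1.688)
t=2.000: state=(0.263, -2.119)
t=2.100: state=(0.024, -2.694)
t=2.200: state=(-0.280, -3.393)
t=2.220: state=(-0.349, -3.537)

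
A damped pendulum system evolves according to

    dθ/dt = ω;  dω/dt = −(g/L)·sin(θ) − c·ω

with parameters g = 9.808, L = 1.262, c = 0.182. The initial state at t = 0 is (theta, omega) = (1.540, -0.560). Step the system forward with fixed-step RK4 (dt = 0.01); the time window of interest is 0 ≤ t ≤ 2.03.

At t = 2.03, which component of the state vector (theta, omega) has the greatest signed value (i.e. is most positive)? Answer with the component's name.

largest component: omega

t=0.000: state=(1.540, -0.560)
step 1 (dt=0.01): k1=(-0.560, -7.666), k2=(-0.598, -7.659), k3=(-0.598, -7.658), k4=(-0.637, -7.651); state += dt/6·(k1+2k2+2k3+k4)
t=0.010: state=(1.534, -0.637)
t=0.020: state=(1.527, -0.713)
t=0.030: state=(1.520, -0.789)
continuing one RK4 step at a time; state shown every 10 steps (Δt=0.1):
t=0.100: state=(1.446, -1.318)
t=0.200: state=(1.277, -2.047)
t=0.300: state=(1.038, -2.716)
t=0.400: state=(0.738, -3.264)
t=0.500: state=(0.392, -3.617)
t=0.600: state=(0.023, -3.710)
t=0.700: state=(-0.340, -3.521)
t=0.800: state=(-0.672, -3.083)
t=0.900: state=(-0.951, -2.467)
t=1.000: state=(-1.163, -1.751)
t=1.100: state=(-1.300, -0.992)
t=1.200: state=(-1.361, -0.225)
t=1.300: state=(-1.345, 0.532)
t=1.400: state=(-1.255, 1.265)
t=1.500: state=(-1.094, 1.954)
t=1.600: state=(-0.867, 2.559)
t=1.700: state=(-0.587, 3.025)
t=1.800: state=(-0.269, 3.290)
t=1.900: state=(0.063, 3.309)
t=2.000: state=(0.384, 3.077)
t=2.030: state=(0.475, 2.963)
compare at T: theta=0.475, omega=2.963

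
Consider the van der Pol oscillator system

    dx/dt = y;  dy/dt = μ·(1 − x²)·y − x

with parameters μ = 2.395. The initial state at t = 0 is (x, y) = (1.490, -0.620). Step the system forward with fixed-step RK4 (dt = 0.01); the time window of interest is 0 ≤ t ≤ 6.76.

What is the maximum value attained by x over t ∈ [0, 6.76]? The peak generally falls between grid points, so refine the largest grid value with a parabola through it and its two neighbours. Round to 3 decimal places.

max x = 2.022

t=0.000: state=(1.490, -0.620)
step 1 (dt=0.01): k1=(-0.620, 0.322), k2=(-0.618, 0.306), k3=(-0.618, 0.307), k4=(-0.617, 0.292); state += dt/6·(k1+2k2+2k3+k4)
t=0.010: state=(1.484, -0.617)
t=0.020: state=(1.478, -0.614)
t=0.030: state=(1.472, -0.612)
continuing one RK4 step at a time; state shown every 25 steps (Δt=0.25):
t=0.250: state=(1.339, -0.610)
t=0.500: state=(1.177, -0.699)
t=0.750: state=(0.981, -0.891)
t=1.000: state=(0.715, -1.280)
t=1.250: state=(0.304, -2.128)
t=1.500: state=(-0.421, -3.775)
t=1.750: state=(-1.449, -3.634)
t=2.000: state=(-1.971, -0.759)
t=2.250: state=(-2.022, 0.108)
t=2.500: state=(-1.972, 0.252)
t=2.750: state=(-1.904, 0.287)
t=3.000: state=(-1.829, 0.310)
t=3.250: state=(-1.749, 0.334)
t=3.500: state=(-1.662, 0.363)
t=3.750: state=(-1.567, 0.400)
t=4.000: state=(-1.461, 0.451)
t=4.250: state=(-1.340, 0.522)
t=4.500: state=(-1.196, 0.631)
t=4.750: state=(-1.018, 0.811)
t=5.000: state=(-0.778, 1.146)
t=5.250: state=(-0.415, 1.848)
t=5.500: state=(0.212, 3.319)
t=5.750: state=(1.213, 4.127)
t=6.000: state=(1.906, 1.276)
t=6.250: state=(2.022, -0.014)
t=6.500: state=(1.983, -0.235)
t=6.750: state=(1.917, -0.282)
t=6.760: state=(1.915, -0.283)
largest grid value and its neighbours: x(6.230)=2.02181, x(6.240)=2.02198, x(6.250)=2.02194
parabola through these three points peaks at t≈6.243 with x≈2.02199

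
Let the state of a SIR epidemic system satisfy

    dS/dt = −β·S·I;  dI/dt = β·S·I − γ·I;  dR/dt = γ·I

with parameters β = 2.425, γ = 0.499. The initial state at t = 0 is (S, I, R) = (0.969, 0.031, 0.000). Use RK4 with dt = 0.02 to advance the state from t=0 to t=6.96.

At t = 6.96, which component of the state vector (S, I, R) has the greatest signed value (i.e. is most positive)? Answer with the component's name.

largest component: R

t=0.000: state=(0.969, 0.031, 0.000)
step 1 (dt=0.02): k1=(-0.073, 0.057, 0.015), k2=(-0.074, 0.058, 0.016), k3=(-0.074, 0.058, 0.016), k4=(-0.075, 0.059, 0.016); state += dt/6·(k1+2k2+2k3+k4)
t=0.020: state=(0.968, 0.032, 0.000)
t=0.040: state=(0.966, 0.033, 0.001)
t=0.060: state=(0.964, 0.035, 0.001)
continuing one RK4 step at a time; state shown every 25 steps (Δt=0.5):
t=0.500: state=(0.912, 0.076, 0.013)
t=1.000: state=(0.791, 0.167, 0.042)
t=1.500: state=(0.596, 0.304, 0.100)
t=2.000: state=(0.380, 0.427, 0.192)
t=2.500: state=(0.218, 0.475, 0.307)
t=3.000: state=(0.124, 0.453, 0.424)
t=3.500: state=(0.074, 0.396, 0.530)
t=4.000: state=(0.047, 0.332, 0.621)
t=4.500: state=(0.033, 0.271, 0.696)
t=5.000: state=(0.025, 0.219, 0.757)
t=5.500: state=(0.019, 0.175, 0.806)
t=6.000: state=(0.016, 0.139, 0.845)
t=6.500: state=(0.014, 0.111, 0.876)
t=6.960: state=(0.012, 0.089, 0.899)
compare at T: S=0.012, I=0.089, R=0.899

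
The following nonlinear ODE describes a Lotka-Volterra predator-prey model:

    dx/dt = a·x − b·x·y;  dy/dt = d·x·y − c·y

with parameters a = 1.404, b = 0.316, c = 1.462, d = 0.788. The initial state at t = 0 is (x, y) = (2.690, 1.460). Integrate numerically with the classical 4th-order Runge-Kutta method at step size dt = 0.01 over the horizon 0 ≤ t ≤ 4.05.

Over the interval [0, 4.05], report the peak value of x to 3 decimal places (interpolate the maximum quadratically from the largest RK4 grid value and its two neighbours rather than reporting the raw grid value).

max x = 4.382

t=0.000: state=(2.690, 1.460)
step 1 (dt=0.01): k1=(2.536, 0.960), k2=(2.544, 0.978), k3=(2.544, 0.978), k4=(2.551, 0.996); state += dt/6·(k1+2k2+2k3+k4)
t=0.010: state=(2.715, 1.470)
t=0.020: state=(2.741, 1.480)
t=0.030: state=(2.767, 1.490)
continuing one RK4 step at a time; state shown every 20 steps (Δt=0.2):
t=0.200: state=(3.223, 1.736)
t=0.400: state=(3.769, 2.249)
t=0.600: state=(4.218, 3.157)
t=0.800: state=(4.378, 4.664)
t=1.000: state=(4.045, 6.811)
t=1.200: state=(3.237, 9.066)
t=1.400: state=(2.298, 10.456)
t=1.600: state=(1.557, 10.537)
t=1.800: state=(1.085, 9.656)
t=2.000: state=(0.813, 8.353)
t=2.200: state=(0.663, 6.996)
t=2.400: state=(0.587, 5.758)
t=2.600: state=(0.559, 4.702)
t=2.800: state=(0.566, 3.834)
t=3.000: state=(0.602, 3.137)
t=3.200: state=(0.665, 2.586)
t=3.400: state=(0.759, 2.159)
t=3.600: state=(0.886, 1.834)
t=3.800: state=(1.054, 1.594)
t=4.000: state=(1.268, 1.428)
t=4.050: state=(1.331, 1.397)
largest grid value and its neighbours: x(0.770)=4.38177, x(0.780)=4.38184, x(0.790)=4.38067
parabola through these three points peaks at t≈0.776 with x≈4.38196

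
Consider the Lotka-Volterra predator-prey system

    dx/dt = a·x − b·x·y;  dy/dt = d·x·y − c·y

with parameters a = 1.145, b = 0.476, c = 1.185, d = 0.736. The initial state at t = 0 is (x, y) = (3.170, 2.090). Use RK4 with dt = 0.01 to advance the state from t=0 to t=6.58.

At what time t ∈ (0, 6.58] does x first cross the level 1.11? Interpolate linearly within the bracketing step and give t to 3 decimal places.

t = 1.443

t=0.000: state=(3.170, 2.090)
step 1 (dt=0.01): k1=(0.476, 2.400), k2=(0.458, 2.417), k3=(0.458, 2.417), k4=(0.440, 2.434); state += dt/6·(k1+2k2+2k3+k4)
t=0.010: state=(3.175, 2.114)
t=0.020: state=(3.179, 2.139)
t=0.030: state=(3.183, 2.164)
continuing one RK4 step at a time; state shown every 25 steps (Δt=0.25):
t=0.250: state=(3.162, 2.794)
t=0.500: state=(2.873, 3.636)
t=0.750: state=(2.368, 4.388)
t=1.000: state=(1.818, 4.793)
t=1.250: state=(1.365, 4.767)
t=1.440: state=(1.114, 4.522)
next step: t=1.450: state=(1.102, 4.505) — x has crossed 1.11
linear interpolation between t=1.440 (1.11355) and t=1.450 (1.10243) → t≈1.443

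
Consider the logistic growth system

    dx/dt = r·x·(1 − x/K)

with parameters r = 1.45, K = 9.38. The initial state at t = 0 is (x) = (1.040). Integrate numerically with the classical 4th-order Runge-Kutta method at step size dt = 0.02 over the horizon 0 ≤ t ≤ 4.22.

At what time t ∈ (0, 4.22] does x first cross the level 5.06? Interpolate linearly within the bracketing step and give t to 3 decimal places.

t=0.000: state=(1.040)
step 1 (dt=0.02): k1=(1.341), k2=(1.356), k3=(1.356), k4=(1.371); state += dt/6·(k1+2k2+2k3+k4)
t=0.020: state=(1.067)
t=0.040: state=(1.095)
t=0.060: state=(1.123)
continuing one RK4 step at a time; state shown every 10 steps (Δt=0.2):
t=0.200: state=(1.340)
t=0.400: state=(1.709)
t=0.600: state=(2.152)
t=0.800: state=(2.669)
t=1.000: state=(3.256)
t=1.200: state=(3.896)
t=1.400: state=(4.568)
t=1.540: state=(5.044)
next step: t=1.560: state=(5.111) — x has crossed 5.06
linear interpolation between t=1.540 (5.04379) and t=1.560 (5.11133) → t≈1.545

t = 1.545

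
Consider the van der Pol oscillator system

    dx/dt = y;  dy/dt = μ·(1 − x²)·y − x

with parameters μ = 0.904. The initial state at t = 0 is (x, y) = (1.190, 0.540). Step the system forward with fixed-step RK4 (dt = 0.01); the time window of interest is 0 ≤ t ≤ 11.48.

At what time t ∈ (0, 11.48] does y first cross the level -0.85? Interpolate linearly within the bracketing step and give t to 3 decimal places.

t=0.000: state=(1.190, 0.540)
step 1 (dt=0.01): k1=(0.540, -1.393), k2=(0.533, -1.396), k3=(0.533, -1.396), k4=(0.526, -1.399); state += dt/6·(k1+2k2+2k3+k4)
t=0.010: state=(1.195, 0.526)
t=0.020: state=(1.201, 0.512)
t=0.030: state=(1.206, 0.498)
continuing one RK4 step at a time; state shown every 50 steps (Δt=0.5):
t=0.500: state=(1.286, -0.139)
t=1.000: state=(1.079, -0.666)
t=1.180: state=(0.943, -0.846)
next step: t=1.190: state=(0.935, -0.856) — y has crossed -0.85
linear interpolation between t=1.180 (-0.84600) and t=1.190 (-0.85630) → t≈1.184

t = 1.184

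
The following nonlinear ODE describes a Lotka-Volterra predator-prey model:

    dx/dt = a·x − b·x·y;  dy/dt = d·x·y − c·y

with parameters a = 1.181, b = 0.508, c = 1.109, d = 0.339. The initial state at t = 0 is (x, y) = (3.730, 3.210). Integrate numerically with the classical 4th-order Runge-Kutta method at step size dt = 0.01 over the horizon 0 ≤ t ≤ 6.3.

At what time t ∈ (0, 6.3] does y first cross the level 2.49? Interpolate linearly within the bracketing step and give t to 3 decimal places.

t=0.000: state=(3.730, 3.210)
step 1 (dt=0.01): k1=(-1.677, 0.499), k2=(-1.678, 0.490), k3=(-1.678, 0.490), k4=(-1.679, 0.482); state += dt/6·(k1+2k2+2k3+k4)
t=0.010: state=(3.713, 3.215)
t=0.020: state=(3.696, 3.220)
t=0.030: state=(3.680, 3.224)
continuing one RK4 step at a time; state shown every 25 steps (Δt=0.25):
t=0.250: state=(3.315, 3.279)
t=0.500: state=(2.941, 3.238)
t=0.750: state=(2.639, 3.106)
t=1.000: state=(2.418, 2.915)
t=1.250: state=(2.274, 2.694)
t=1.470: state=(2.207, 2.494)
next step: t=1.480: state=(2.205, 2.485) — y has crossed 2.49
linear interpolation between t=1.470 (2.49380) and t=1.480 (2.48481) → t≈1.474

t = 1.474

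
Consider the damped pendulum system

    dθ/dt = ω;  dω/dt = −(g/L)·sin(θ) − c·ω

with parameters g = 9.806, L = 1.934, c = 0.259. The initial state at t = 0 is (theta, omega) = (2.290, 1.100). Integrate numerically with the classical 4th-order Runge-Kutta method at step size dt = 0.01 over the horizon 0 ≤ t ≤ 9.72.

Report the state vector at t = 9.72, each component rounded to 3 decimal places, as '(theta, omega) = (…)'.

t=0.000: state=(2.290, 1.100)
step 1 (dt=0.01): k1=(1.100, -4.099), k2=(1.080, -4.076), k3=(1.080, -4.076), k4=(1.059, -4.053); state += dt/6·(k1+2k2+2k3+k4)
t=0.010: state=(2.301, 1.059)
t=0.020: state=(2.311, 1.019)
t=0.030: state=(2.321, 0.979)
continuing one RK4 step at a time; state shown every 50 steps (Δt=0.5):
t=0.500: state=(2.395, -0.614)
t=1.000: state=(1.628, -2.559)
t=1.500: state=(-0.077, -3.766)
t=2.000: state=(-1.502, -1.599)
t=2.500: state=(-1.648, 0.954)
t=3.000: state=(-0.618, 2.961)
t=3.500: state=(0.832, 2.268)
t=4.000: state=(1.357, -0.201)
t=4.500: state=(0.697, -2.262)
t=5.000: state=(-0.528, -2.133)
t=5.500: state=(-1.095, -0.027)
t=6.000: state=(-0.596, 1.846)
t=6.500: state=(0.419, 1.792)
t=7.000: state=(0.893, -0.010)
t=7.500: state=(0.449, -1.586)
t=8.000: state=(-0.391, -1.422)
t=8.500: state=(-0.731, 0.147)
t=9.000: state=(-0.301, 1.390)
t=9.500: state=(0.386, 1.072)
t=9.720: state=(0.562, 0.507)

(theta, omega) = (0.562, 0.507)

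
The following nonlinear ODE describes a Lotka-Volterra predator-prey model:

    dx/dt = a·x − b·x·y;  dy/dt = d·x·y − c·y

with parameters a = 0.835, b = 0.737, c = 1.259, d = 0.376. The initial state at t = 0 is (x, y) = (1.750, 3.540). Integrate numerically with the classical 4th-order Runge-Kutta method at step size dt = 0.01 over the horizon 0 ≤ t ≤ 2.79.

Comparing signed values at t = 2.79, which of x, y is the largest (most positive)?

t=0.000: state=(1.750, 3.540)
step 1 (dt=0.01): k1=(-3.104, -2.128), k2=(-3.063, -2.142), k3=(-3.064, -2.141), k4=(-3.023, -2.155); state += dt/6·(k1+2k2+2k3+k4)
t=0.010: state=(1.719, 3.519)
t=0.020: state=(1.690, 3.497)
t=0.030: state=(1.660, 3.475)
continuing one RK4 step at a time; state shown every 10 steps (Δt=0.1):
t=0.100: state=(1.478, 3.316)
t=0.200: state=(1.269, 3.078)
t=0.300: state=(1.109, 2.837)
t=0.400: state=(0.987, 2.602)
t=0.500: state=(0.893, 2.377)
t=0.600: state=(0.821, 2.164)
t=0.700: state=(0.767, 1.966)
t=0.800: state=(0.726, 1.782)
t=0.900: state=(0.697, 1.614)
t=1.000: state=(0.676, 1.460)
t=1.100: state=(0.664, 1.320)
t=1.200: state=(0.658, 1.193)
t=1.300: state=(0.658, 1.079)
t=1.400: state=(0.663, 0.975)
t=1.500: state=(0.673, 0.881)
t=1.600: state=(0.688, 0.797)
t=1.700: state=(0.707, 0.722)
t=1.800: state=(0.730, 0.654)
t=1.900: state=(0.758, 0.593)
t=2.000: state=(0.791, 0.538)
t=2.100: state=(0.828, 0.489)
t=2.200: state=(0.869, 0.445)
t=2.300: state=(0.916, 0.406)
t=2.400: state=(0.968, 0.371)
t=2.500: state=(1.025, 0.339)
t=2.600: state=(1.088, 0.311)
t=2.700: state=(1.157, 0.286)
t=2.790: state=(1.224, 0.266)
compare at T: x=1.224, y=0.266

largest component: x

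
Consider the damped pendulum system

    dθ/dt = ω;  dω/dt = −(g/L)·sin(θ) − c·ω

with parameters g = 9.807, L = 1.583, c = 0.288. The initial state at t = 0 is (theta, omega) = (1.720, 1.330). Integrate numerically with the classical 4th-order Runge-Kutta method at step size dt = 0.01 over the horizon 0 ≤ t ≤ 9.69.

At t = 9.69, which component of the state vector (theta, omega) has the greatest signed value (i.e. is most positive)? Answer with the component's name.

t=0.000: state=(1.720, 1.330)
step 1 (dt=0.01): k1=(1.330, -6.509), k2=(1.297, -6.494), k3=(1.298, -6.494), k4=(1.265, -6.478); state += dt/6·(k1+2k2+2k3+k4)
t=0.010: state=(1.733, 1.265)
t=0.020: state=(1.745, 1.200)
t=0.030: state=(1.757, 1.136)
continuing one RK4 step at a time; state shown every 50 steps (Δt=0.5):
t=0.500: state=(1.623, -1.656)
t=1.000: state=(0.190, -3.617)
t=1.500: state=(-1.242, -1.563)
t=2.000: state=(-1.247, 1.469)
t=2.500: state=(-0.006, 2.961)
t=3.000: state=(1.070, 0.938)
t=3.500: state=(0.847, -1.706)
t=4.000: state=(-0.286, -2.258)
t=4.500: state=(-0.931, -0.111)
t=5.000: state=(-0.431, 1.867)
t=5.500: state=(0.510, 1.420)
t=6.000: state=(0.716, -0.629)
t=6.500: state=(0.047, -1.697)
t=7.000: state=(-0.588, -0.557)
t=7.500: state=(-0.428, 1.086)
t=8.000: state=(0.232, 1.207)
t=8.500: state=(0.517, -0.172)
t=9.000: state=(0.130, -1.161)
t=9.500: state=(-0.366, -0.580)
t=9.690: state=(-0.431, -0.096)
compare at T: theta=-0.431, omega=-0.096

largest component: omega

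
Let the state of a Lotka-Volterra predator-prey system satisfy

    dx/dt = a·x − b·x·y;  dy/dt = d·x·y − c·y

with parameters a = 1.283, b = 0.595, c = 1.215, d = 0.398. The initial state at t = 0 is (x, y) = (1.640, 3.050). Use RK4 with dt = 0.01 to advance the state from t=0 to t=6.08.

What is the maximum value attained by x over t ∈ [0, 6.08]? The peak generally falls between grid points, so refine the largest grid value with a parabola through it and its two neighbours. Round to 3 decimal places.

max x = 5.616

t=0.000: state=(1.640, 3.050)
step 1 (dt=0.01): k1=(-0.872, -1.715), k2=(-0.861, -1.715), k3=(-0.861, -1.715), k4=(-0.851, -1.716); state += dt/6·(k1+2k2+2k3+k4)
t=0.010: state=(1.631, 3.033)
t=0.020: state=(1.623, 3.016)
t=0.030: state=(1.615, 2.999)
continuing one RK4 step at a time; state shown every 20 steps (Δt=0.2):
t=0.200: state=(1.505, 2.710)
t=0.400: state=(1.437, 2.388)
t=0.600: state=(1.422, 2.098)
t=0.800: state=(1.455, 1.844)
t=1.000: state=(1.530, 1.628)
t=1.200: state=(1.647, 1.449)
t=1.400: state=(1.808, 1.303)
t=1.600: state=(2.015, 1.190)
t=1.800: state=(2.272, 1.106)
t=2.000: state=(2.584, 1.052)
t=2.200: state=(2.952, 1.028)
t=2.400: state=(3.375, 1.037)
t=2.600: state=(3.847, 1.084)
t=2.800: state=(4.349, 1.178)
t=3.000: state=(4.844, 1.332)
t=3.200: state=(5.275, 1.564)
t=3.400: state=(5.557, 1.890)
t=3.600: state=(5.598, 2.315)
t=3.800: state=(5.335, 2.811)
t=4.000: state=(4.790, 3.304)
t=4.200: state=(4.077, 3.690)
t=4.400: state=(3.350, 3.888)
t=4.600: state=(2.722, 3.880)
t=4.800: state=(2.238, 3.703)
t=5.000: state=(1.892, 3.420)
t=5.200: state=(1.660, 3.088)
t=5.400: state=(1.516, 2.746)
t=5.600: state=(1.441, 2.422)
t=5.800: state=(1.421, 2.128)
t=6.000: state=(1.449, 1.870)
t=6.080: state=(1.472, 1.778)
largest grid value and its neighbours: x(3.520)=5.61560, x(3.530)=5.61599, x(3.540)=5.61564
parabola through these three points peaks at t≈3.530 with x≈5.61599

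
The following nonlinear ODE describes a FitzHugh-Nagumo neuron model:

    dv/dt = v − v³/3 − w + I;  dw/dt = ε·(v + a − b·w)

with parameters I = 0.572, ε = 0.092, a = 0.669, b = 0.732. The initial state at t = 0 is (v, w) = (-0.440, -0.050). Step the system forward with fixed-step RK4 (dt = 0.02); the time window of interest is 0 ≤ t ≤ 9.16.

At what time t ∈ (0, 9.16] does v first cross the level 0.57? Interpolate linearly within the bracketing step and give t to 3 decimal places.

t = 1.965

t=0.000: state=(-0.440, -0.050)
step 1 (dt=0.02): k1=(0.210, 0.024), k2=(0.212, 0.025), k3=(0.212, 0.025), k4=(0.213, 0.025); state += dt/6·(k1+2k2+2k3+k4)
t=0.020: state=(-0.436, -0.050)
t=0.040: state=(-0.431, -0.049)
t=0.060: state=(-0.427, -0.049)
continuing one RK4 step at a time; state shown every 25 steps (Δt=0.5):
t=0.500: state=(-0.313, -0.035)
t=1.000: state=(-0.125, -0.014)
t=1.500: state=(0.165, 0.017)
t=1.960: state=(0.565, 0.059)
next step: t=1.980: state=(0.585, 0.061) — v has crossed 0.57
linear interpolation between t=1.960 (0.56462) and t=1.980 (0.58509) → t≈1.965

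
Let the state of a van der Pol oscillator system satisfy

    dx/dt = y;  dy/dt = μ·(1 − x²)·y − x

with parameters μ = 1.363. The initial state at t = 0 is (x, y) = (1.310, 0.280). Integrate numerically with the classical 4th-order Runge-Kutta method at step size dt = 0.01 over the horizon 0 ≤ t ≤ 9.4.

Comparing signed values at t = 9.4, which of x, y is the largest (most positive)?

t=0.000: state=(1.310, 0.280)
step 1 (dt=0.01): k1=(0.280, -1.583), k2=(0.272, -1.578), k3=(0.272, -1.578), k4=(0.264, -1.573); state += dt/6·(k1+2k2+2k3+k4)
t=0.010: state=(1.313, 0.264)
t=0.020: state=(1.315, 0.249)
t=0.030: state=(1.318, 0.233)
continuing one RK4 step at a time; state shown every 50 steps (Δt=0.5):
t=0.500: state=(1.279, -0.352)
t=1.000: state=(0.989, -0.812)
t=1.500: state=(0.422, -1.547)
t=2.000: state=(-0.678, -2.835)
t=2.500: state=(-1.828, -1.103)
t=3.000: state=(-1.942, 0.265)
t=3.500: state=(-1.735, 0.516)
t=4.000: state=(-1.436, 0.692)
t=4.500: state=(-1.020, 1.016)
t=5.000: state=(-0.340, 1.835)
t=5.500: state=(0.933, 3.064)
t=6.000: state=(1.953, 0.664)
t=6.500: state=(1.955, -0.341)
t=7.000: state=(1.730, -0.531)
t=7.500: state=(1.425, -0.702)
t=8.000: state=(1.002, -1.034)
t=8.500: state=(0.308, -1.882)
t=9.000: state=(-0.987, -3.054)
t=9.400: state=(-1.882, -1.082)
compare at T: x=-1.882, y=-1.082

largest component: y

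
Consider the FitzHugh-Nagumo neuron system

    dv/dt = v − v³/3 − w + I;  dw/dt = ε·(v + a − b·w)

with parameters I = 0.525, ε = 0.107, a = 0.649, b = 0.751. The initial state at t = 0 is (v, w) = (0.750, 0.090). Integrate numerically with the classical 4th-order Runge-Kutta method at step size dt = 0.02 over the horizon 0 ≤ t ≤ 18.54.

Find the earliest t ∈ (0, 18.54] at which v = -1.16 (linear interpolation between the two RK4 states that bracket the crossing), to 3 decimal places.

t=0.000: state=(0.750, 0.090)
step 1 (dt=0.02): k1=(1.044, 0.142), k2=(1.047, 0.143), k3=(1.047, 0.143), k4=(1.050, 0.144); state += dt/6·(k1+2k2+2k3+k4)
t=0.020: state=(0.771, 0.093)
t=0.040: state=(0.792, 0.096)
t=0.060: state=(0.813, 0.099)
continuing one RK4 step at a time; state shown every 50 steps (Δt=1):
t=1.000: state=(1.620, 0.278)
t=2.000: state=(1.759, 0.501)
t=3.000: state=(1.686, 0.707)
t=4.000: state=(1.586, 0.887)
t=5.000: state=(1.476, 1.043)
t=6.000: state=(1.357, 1.175)
t=7.000: state=(1.223, 1.283)
t=8.000: state=(1.062, 1.369)
t=9.000: state=(0.848, 1.428)
t=10.000: state=(0.503, 1.456)
t=11.000: state=(-0.246, 1.428)
t=11.640: state=(-1.140, 1.355)
next step: t=11.660: state=(-1.169, 1.352) — v has crossed -1.16
linear interpolation between t=11.640 (-1.13985) and t=11.660 (-1.16925) → t≈11.654

t = 11.654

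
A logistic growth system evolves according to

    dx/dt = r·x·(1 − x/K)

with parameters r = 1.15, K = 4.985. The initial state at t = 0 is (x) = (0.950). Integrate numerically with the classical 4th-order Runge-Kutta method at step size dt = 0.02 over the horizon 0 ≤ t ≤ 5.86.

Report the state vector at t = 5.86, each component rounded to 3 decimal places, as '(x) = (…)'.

(x) = (4.960)

t=0.000: state=(0.950)
step 1 (dt=0.02): k1=(0.884), k2=(0.891), k3=(0.891), k4=(0.897); state += dt/6·(k1+2k2+2k3+k4)
t=0.020: state=(0.968)
t=0.040: state=(0.986)
t=0.060: state=(1.004)
continuing one RK4 step at a time; state shown every 10 steps (Δt=0.2):
t=0.200: state=(1.140)
t=0.400: state=(1.354)
t=0.600: state=(1.592)
t=0.800: state=(1.851)
t=1.000: state=(2.126)
t=1.200: state=(2.410)
t=1.400: state=(2.696)
t=1.600: state=(2.977)
t=1.800: state=(3.246)
t=2.000: state=(3.496)
t=2.200: state=(3.725)
t=2.400: state=(3.929)
t=2.600: state=(4.108)
t=2.800: state=(4.262)
t=3.000: state=(4.393)
t=3.200: state=(4.503)
t=3.400: state=(4.594)
t=3.600: state=(4.669)
t=3.800: state=(4.731)
t=4.000: state=(4.781)
t=4.200: state=(4.821)
t=4.400: state=(4.854)
t=4.600: state=(4.880)
t=4.800: state=(4.902)
t=5.000: state=(4.919)
t=5.200: state=(4.932)
t=5.400: state=(4.943)
t=5.600: state=(4.951)
t=5.800: state=(4.958)
t=5.860: state=(4.960)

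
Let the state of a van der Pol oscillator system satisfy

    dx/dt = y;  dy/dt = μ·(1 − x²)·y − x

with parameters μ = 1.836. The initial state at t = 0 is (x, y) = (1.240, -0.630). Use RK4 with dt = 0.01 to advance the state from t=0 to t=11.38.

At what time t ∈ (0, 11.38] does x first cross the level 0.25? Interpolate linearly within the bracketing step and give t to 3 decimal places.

t = 0.886

t=0.000: state=(1.240, -0.630)
step 1 (dt=0.01): k1=(-0.630, -0.618), k2=(-0.633, -0.621), k3=(-0.633, -0.621), k4=(-0.636, -0.624); state += dt/6·(k1+2k2+2k3+k4)
t=0.010: state=(1.234, -0.636)
t=0.020: state=(1.227, -0.642)
t=0.030: state=(1.221, -0.649)
continuing one RK4 step at a time; state shown every 50 steps (Δt=0.5):
t=0.500: state=(0.826, -1.094)
t=0.880: state=(0.263, -2.012)
next step: t=0.890: state=(0.242, -2.050) — x has crossed 0.25
linear interpolation between t=0.880 (0.26277) and t=0.890 (0.24246) → t≈0.886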